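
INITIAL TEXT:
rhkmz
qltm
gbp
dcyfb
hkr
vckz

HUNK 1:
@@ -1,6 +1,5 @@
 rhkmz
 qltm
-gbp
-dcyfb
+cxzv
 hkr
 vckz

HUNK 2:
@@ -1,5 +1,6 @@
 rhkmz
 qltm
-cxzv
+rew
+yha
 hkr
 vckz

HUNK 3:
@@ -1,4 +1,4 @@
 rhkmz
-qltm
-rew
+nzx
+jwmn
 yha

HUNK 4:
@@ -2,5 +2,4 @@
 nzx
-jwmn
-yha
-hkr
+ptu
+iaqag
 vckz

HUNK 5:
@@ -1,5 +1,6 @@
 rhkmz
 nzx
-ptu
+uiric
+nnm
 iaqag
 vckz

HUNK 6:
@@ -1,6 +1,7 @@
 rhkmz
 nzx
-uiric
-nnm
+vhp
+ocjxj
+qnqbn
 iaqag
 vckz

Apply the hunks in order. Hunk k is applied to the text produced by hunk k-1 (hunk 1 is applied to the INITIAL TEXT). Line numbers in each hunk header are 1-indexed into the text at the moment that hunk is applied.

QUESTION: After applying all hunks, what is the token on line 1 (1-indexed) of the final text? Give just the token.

Hunk 1: at line 1 remove [gbp,dcyfb] add [cxzv] -> 5 lines: rhkmz qltm cxzv hkr vckz
Hunk 2: at line 1 remove [cxzv] add [rew,yha] -> 6 lines: rhkmz qltm rew yha hkr vckz
Hunk 3: at line 1 remove [qltm,rew] add [nzx,jwmn] -> 6 lines: rhkmz nzx jwmn yha hkr vckz
Hunk 4: at line 2 remove [jwmn,yha,hkr] add [ptu,iaqag] -> 5 lines: rhkmz nzx ptu iaqag vckz
Hunk 5: at line 1 remove [ptu] add [uiric,nnm] -> 6 lines: rhkmz nzx uiric nnm iaqag vckz
Hunk 6: at line 1 remove [uiric,nnm] add [vhp,ocjxj,qnqbn] -> 7 lines: rhkmz nzx vhp ocjxj qnqbn iaqag vckz
Final line 1: rhkmz

Answer: rhkmz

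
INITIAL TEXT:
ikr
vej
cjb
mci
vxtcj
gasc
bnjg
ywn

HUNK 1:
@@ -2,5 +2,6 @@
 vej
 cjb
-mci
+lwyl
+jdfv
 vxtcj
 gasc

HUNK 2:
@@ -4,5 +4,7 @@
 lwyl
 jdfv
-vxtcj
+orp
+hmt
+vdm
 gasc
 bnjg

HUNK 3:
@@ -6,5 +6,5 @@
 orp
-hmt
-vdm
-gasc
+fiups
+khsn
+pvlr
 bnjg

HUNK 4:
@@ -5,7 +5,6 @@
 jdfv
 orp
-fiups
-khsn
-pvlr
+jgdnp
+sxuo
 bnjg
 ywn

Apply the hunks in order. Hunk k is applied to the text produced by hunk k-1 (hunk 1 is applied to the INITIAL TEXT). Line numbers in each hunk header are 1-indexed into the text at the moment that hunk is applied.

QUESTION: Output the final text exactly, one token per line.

Answer: ikr
vej
cjb
lwyl
jdfv
orp
jgdnp
sxuo
bnjg
ywn

Derivation:
Hunk 1: at line 2 remove [mci] add [lwyl,jdfv] -> 9 lines: ikr vej cjb lwyl jdfv vxtcj gasc bnjg ywn
Hunk 2: at line 4 remove [vxtcj] add [orp,hmt,vdm] -> 11 lines: ikr vej cjb lwyl jdfv orp hmt vdm gasc bnjg ywn
Hunk 3: at line 6 remove [hmt,vdm,gasc] add [fiups,khsn,pvlr] -> 11 lines: ikr vej cjb lwyl jdfv orp fiups khsn pvlr bnjg ywn
Hunk 4: at line 5 remove [fiups,khsn,pvlr] add [jgdnp,sxuo] -> 10 lines: ikr vej cjb lwyl jdfv orp jgdnp sxuo bnjg ywn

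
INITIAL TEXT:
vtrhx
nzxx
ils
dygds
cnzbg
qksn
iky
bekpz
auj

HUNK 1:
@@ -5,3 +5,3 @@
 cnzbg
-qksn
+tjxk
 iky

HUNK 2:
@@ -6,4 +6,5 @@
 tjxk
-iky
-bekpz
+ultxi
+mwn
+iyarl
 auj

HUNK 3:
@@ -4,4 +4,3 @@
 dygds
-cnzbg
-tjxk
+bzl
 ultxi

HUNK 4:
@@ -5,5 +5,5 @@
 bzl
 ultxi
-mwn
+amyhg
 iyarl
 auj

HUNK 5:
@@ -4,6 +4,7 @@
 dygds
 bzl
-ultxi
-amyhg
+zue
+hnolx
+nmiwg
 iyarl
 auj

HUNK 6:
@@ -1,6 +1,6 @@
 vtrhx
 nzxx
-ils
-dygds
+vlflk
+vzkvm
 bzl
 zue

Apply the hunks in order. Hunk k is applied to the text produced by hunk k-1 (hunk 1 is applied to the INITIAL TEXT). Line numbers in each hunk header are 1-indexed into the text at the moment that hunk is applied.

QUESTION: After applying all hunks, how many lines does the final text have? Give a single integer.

Answer: 10

Derivation:
Hunk 1: at line 5 remove [qksn] add [tjxk] -> 9 lines: vtrhx nzxx ils dygds cnzbg tjxk iky bekpz auj
Hunk 2: at line 6 remove [iky,bekpz] add [ultxi,mwn,iyarl] -> 10 lines: vtrhx nzxx ils dygds cnzbg tjxk ultxi mwn iyarl auj
Hunk 3: at line 4 remove [cnzbg,tjxk] add [bzl] -> 9 lines: vtrhx nzxx ils dygds bzl ultxi mwn iyarl auj
Hunk 4: at line 5 remove [mwn] add [amyhg] -> 9 lines: vtrhx nzxx ils dygds bzl ultxi amyhg iyarl auj
Hunk 5: at line 4 remove [ultxi,amyhg] add [zue,hnolx,nmiwg] -> 10 lines: vtrhx nzxx ils dygds bzl zue hnolx nmiwg iyarl auj
Hunk 6: at line 1 remove [ils,dygds] add [vlflk,vzkvm] -> 10 lines: vtrhx nzxx vlflk vzkvm bzl zue hnolx nmiwg iyarl auj
Final line count: 10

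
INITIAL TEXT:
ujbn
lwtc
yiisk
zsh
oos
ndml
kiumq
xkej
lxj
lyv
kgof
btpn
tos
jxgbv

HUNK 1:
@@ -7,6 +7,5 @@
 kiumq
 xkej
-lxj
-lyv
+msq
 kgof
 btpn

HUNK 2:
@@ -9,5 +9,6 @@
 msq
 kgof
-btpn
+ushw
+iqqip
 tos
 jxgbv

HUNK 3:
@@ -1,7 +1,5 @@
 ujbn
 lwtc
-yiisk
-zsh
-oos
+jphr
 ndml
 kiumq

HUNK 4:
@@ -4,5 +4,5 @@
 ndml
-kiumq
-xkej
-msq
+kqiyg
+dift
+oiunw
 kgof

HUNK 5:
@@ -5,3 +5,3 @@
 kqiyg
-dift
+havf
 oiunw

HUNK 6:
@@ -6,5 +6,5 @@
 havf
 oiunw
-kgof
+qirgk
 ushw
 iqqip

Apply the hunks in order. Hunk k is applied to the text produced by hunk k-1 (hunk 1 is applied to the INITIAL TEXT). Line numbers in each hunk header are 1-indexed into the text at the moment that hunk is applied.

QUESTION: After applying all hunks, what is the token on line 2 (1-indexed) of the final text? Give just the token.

Answer: lwtc

Derivation:
Hunk 1: at line 7 remove [lxj,lyv] add [msq] -> 13 lines: ujbn lwtc yiisk zsh oos ndml kiumq xkej msq kgof btpn tos jxgbv
Hunk 2: at line 9 remove [btpn] add [ushw,iqqip] -> 14 lines: ujbn lwtc yiisk zsh oos ndml kiumq xkej msq kgof ushw iqqip tos jxgbv
Hunk 3: at line 1 remove [yiisk,zsh,oos] add [jphr] -> 12 lines: ujbn lwtc jphr ndml kiumq xkej msq kgof ushw iqqip tos jxgbv
Hunk 4: at line 4 remove [kiumq,xkej,msq] add [kqiyg,dift,oiunw] -> 12 lines: ujbn lwtc jphr ndml kqiyg dift oiunw kgof ushw iqqip tos jxgbv
Hunk 5: at line 5 remove [dift] add [havf] -> 12 lines: ujbn lwtc jphr ndml kqiyg havf oiunw kgof ushw iqqip tos jxgbv
Hunk 6: at line 6 remove [kgof] add [qirgk] -> 12 lines: ujbn lwtc jphr ndml kqiyg havf oiunw qirgk ushw iqqip tos jxgbv
Final line 2: lwtc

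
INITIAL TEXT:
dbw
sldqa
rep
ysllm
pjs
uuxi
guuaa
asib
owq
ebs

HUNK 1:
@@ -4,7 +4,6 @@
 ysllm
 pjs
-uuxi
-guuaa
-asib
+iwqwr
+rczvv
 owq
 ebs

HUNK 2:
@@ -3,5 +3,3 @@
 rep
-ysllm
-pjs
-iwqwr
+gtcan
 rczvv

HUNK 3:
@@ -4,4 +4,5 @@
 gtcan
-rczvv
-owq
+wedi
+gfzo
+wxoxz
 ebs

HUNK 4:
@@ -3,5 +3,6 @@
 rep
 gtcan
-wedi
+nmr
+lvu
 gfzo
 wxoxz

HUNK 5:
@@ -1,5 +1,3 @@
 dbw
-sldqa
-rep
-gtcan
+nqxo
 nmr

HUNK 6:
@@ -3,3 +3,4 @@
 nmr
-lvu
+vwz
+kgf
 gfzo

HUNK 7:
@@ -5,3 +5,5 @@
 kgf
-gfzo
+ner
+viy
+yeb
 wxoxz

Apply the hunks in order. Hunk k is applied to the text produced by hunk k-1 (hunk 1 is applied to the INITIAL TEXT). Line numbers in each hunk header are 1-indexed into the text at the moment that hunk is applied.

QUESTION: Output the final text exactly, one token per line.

Answer: dbw
nqxo
nmr
vwz
kgf
ner
viy
yeb
wxoxz
ebs

Derivation:
Hunk 1: at line 4 remove [uuxi,guuaa,asib] add [iwqwr,rczvv] -> 9 lines: dbw sldqa rep ysllm pjs iwqwr rczvv owq ebs
Hunk 2: at line 3 remove [ysllm,pjs,iwqwr] add [gtcan] -> 7 lines: dbw sldqa rep gtcan rczvv owq ebs
Hunk 3: at line 4 remove [rczvv,owq] add [wedi,gfzo,wxoxz] -> 8 lines: dbw sldqa rep gtcan wedi gfzo wxoxz ebs
Hunk 4: at line 3 remove [wedi] add [nmr,lvu] -> 9 lines: dbw sldqa rep gtcan nmr lvu gfzo wxoxz ebs
Hunk 5: at line 1 remove [sldqa,rep,gtcan] add [nqxo] -> 7 lines: dbw nqxo nmr lvu gfzo wxoxz ebs
Hunk 6: at line 3 remove [lvu] add [vwz,kgf] -> 8 lines: dbw nqxo nmr vwz kgf gfzo wxoxz ebs
Hunk 7: at line 5 remove [gfzo] add [ner,viy,yeb] -> 10 lines: dbw nqxo nmr vwz kgf ner viy yeb wxoxz ebs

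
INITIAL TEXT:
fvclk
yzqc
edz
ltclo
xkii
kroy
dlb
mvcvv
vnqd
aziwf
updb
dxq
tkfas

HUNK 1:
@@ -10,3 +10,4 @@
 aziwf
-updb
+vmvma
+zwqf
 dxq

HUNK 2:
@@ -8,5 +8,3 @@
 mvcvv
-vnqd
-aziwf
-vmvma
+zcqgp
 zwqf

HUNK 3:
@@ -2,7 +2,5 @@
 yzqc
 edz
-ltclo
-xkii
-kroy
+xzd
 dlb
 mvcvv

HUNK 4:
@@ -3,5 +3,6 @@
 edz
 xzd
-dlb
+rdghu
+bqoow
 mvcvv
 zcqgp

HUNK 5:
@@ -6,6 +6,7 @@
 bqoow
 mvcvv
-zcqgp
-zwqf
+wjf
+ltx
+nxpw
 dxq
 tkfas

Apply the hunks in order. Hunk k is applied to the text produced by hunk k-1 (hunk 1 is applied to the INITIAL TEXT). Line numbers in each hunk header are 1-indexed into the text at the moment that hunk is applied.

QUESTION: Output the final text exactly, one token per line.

Answer: fvclk
yzqc
edz
xzd
rdghu
bqoow
mvcvv
wjf
ltx
nxpw
dxq
tkfas

Derivation:
Hunk 1: at line 10 remove [updb] add [vmvma,zwqf] -> 14 lines: fvclk yzqc edz ltclo xkii kroy dlb mvcvv vnqd aziwf vmvma zwqf dxq tkfas
Hunk 2: at line 8 remove [vnqd,aziwf,vmvma] add [zcqgp] -> 12 lines: fvclk yzqc edz ltclo xkii kroy dlb mvcvv zcqgp zwqf dxq tkfas
Hunk 3: at line 2 remove [ltclo,xkii,kroy] add [xzd] -> 10 lines: fvclk yzqc edz xzd dlb mvcvv zcqgp zwqf dxq tkfas
Hunk 4: at line 3 remove [dlb] add [rdghu,bqoow] -> 11 lines: fvclk yzqc edz xzd rdghu bqoow mvcvv zcqgp zwqf dxq tkfas
Hunk 5: at line 6 remove [zcqgp,zwqf] add [wjf,ltx,nxpw] -> 12 lines: fvclk yzqc edz xzd rdghu bqoow mvcvv wjf ltx nxpw dxq tkfas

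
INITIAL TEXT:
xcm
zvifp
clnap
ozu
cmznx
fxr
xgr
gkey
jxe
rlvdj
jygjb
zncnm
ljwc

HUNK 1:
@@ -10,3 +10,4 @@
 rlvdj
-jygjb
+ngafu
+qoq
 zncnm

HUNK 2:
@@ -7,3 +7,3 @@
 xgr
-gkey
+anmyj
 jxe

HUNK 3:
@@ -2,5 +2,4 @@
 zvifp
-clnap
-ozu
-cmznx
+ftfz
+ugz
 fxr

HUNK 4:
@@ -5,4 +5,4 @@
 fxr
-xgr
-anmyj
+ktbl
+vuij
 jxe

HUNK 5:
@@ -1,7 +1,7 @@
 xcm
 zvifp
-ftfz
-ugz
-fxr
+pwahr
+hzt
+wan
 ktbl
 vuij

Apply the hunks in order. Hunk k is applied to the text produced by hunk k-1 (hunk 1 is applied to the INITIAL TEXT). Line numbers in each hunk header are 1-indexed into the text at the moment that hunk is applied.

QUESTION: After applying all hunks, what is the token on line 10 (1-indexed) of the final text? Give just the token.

Answer: ngafu

Derivation:
Hunk 1: at line 10 remove [jygjb] add [ngafu,qoq] -> 14 lines: xcm zvifp clnap ozu cmznx fxr xgr gkey jxe rlvdj ngafu qoq zncnm ljwc
Hunk 2: at line 7 remove [gkey] add [anmyj] -> 14 lines: xcm zvifp clnap ozu cmznx fxr xgr anmyj jxe rlvdj ngafu qoq zncnm ljwc
Hunk 3: at line 2 remove [clnap,ozu,cmznx] add [ftfz,ugz] -> 13 lines: xcm zvifp ftfz ugz fxr xgr anmyj jxe rlvdj ngafu qoq zncnm ljwc
Hunk 4: at line 5 remove [xgr,anmyj] add [ktbl,vuij] -> 13 lines: xcm zvifp ftfz ugz fxr ktbl vuij jxe rlvdj ngafu qoq zncnm ljwc
Hunk 5: at line 1 remove [ftfz,ugz,fxr] add [pwahr,hzt,wan] -> 13 lines: xcm zvifp pwahr hzt wan ktbl vuij jxe rlvdj ngafu qoq zncnm ljwc
Final line 10: ngafu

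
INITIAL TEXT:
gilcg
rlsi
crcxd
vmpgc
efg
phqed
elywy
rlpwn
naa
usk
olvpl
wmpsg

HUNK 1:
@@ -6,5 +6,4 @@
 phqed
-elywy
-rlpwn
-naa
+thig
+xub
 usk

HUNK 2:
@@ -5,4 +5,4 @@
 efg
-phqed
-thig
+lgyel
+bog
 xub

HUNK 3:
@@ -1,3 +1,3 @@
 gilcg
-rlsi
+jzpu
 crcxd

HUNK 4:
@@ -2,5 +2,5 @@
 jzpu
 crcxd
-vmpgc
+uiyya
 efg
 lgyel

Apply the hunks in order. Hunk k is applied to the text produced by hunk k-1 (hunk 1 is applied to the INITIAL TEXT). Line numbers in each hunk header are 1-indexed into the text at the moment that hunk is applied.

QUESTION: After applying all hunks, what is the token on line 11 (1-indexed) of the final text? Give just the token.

Answer: wmpsg

Derivation:
Hunk 1: at line 6 remove [elywy,rlpwn,naa] add [thig,xub] -> 11 lines: gilcg rlsi crcxd vmpgc efg phqed thig xub usk olvpl wmpsg
Hunk 2: at line 5 remove [phqed,thig] add [lgyel,bog] -> 11 lines: gilcg rlsi crcxd vmpgc efg lgyel bog xub usk olvpl wmpsg
Hunk 3: at line 1 remove [rlsi] add [jzpu] -> 11 lines: gilcg jzpu crcxd vmpgc efg lgyel bog xub usk olvpl wmpsg
Hunk 4: at line 2 remove [vmpgc] add [uiyya] -> 11 lines: gilcg jzpu crcxd uiyya efg lgyel bog xub usk olvpl wmpsg
Final line 11: wmpsg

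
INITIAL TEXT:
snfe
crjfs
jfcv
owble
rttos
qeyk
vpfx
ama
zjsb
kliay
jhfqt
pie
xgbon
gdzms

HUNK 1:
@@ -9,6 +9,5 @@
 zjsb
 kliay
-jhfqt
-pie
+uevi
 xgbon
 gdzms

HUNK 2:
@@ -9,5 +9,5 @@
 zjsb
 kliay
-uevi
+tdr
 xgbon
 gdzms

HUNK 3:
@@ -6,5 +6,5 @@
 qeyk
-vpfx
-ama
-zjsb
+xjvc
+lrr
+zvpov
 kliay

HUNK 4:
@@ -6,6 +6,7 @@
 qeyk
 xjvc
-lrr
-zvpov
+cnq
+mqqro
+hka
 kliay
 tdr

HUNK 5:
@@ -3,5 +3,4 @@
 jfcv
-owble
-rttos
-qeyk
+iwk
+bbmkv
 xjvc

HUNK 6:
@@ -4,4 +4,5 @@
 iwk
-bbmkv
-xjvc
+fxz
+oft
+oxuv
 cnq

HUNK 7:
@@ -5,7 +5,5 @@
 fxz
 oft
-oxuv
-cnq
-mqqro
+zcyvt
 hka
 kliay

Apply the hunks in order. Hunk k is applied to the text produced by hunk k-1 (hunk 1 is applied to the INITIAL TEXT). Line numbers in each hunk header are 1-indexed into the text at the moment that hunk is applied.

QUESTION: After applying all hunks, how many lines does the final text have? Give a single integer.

Hunk 1: at line 9 remove [jhfqt,pie] add [uevi] -> 13 lines: snfe crjfs jfcv owble rttos qeyk vpfx ama zjsb kliay uevi xgbon gdzms
Hunk 2: at line 9 remove [uevi] add [tdr] -> 13 lines: snfe crjfs jfcv owble rttos qeyk vpfx ama zjsb kliay tdr xgbon gdzms
Hunk 3: at line 6 remove [vpfx,ama,zjsb] add [xjvc,lrr,zvpov] -> 13 lines: snfe crjfs jfcv owble rttos qeyk xjvc lrr zvpov kliay tdr xgbon gdzms
Hunk 4: at line 6 remove [lrr,zvpov] add [cnq,mqqro,hka] -> 14 lines: snfe crjfs jfcv owble rttos qeyk xjvc cnq mqqro hka kliay tdr xgbon gdzms
Hunk 5: at line 3 remove [owble,rttos,qeyk] add [iwk,bbmkv] -> 13 lines: snfe crjfs jfcv iwk bbmkv xjvc cnq mqqro hka kliay tdr xgbon gdzms
Hunk 6: at line 4 remove [bbmkv,xjvc] add [fxz,oft,oxuv] -> 14 lines: snfe crjfs jfcv iwk fxz oft oxuv cnq mqqro hka kliay tdr xgbon gdzms
Hunk 7: at line 5 remove [oxuv,cnq,mqqro] add [zcyvt] -> 12 lines: snfe crjfs jfcv iwk fxz oft zcyvt hka kliay tdr xgbon gdzms
Final line count: 12

Answer: 12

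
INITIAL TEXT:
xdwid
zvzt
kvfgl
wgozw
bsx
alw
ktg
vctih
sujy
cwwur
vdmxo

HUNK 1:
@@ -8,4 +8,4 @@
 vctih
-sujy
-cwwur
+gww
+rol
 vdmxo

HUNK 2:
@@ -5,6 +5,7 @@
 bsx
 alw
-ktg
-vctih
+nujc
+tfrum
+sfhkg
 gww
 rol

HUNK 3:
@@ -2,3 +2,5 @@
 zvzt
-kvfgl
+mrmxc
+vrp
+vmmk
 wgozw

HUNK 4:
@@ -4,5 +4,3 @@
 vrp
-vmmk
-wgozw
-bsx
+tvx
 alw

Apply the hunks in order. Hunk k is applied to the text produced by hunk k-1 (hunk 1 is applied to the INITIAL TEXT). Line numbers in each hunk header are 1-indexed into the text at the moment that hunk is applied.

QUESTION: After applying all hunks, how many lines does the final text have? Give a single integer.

Answer: 12

Derivation:
Hunk 1: at line 8 remove [sujy,cwwur] add [gww,rol] -> 11 lines: xdwid zvzt kvfgl wgozw bsx alw ktg vctih gww rol vdmxo
Hunk 2: at line 5 remove [ktg,vctih] add [nujc,tfrum,sfhkg] -> 12 lines: xdwid zvzt kvfgl wgozw bsx alw nujc tfrum sfhkg gww rol vdmxo
Hunk 3: at line 2 remove [kvfgl] add [mrmxc,vrp,vmmk] -> 14 lines: xdwid zvzt mrmxc vrp vmmk wgozw bsx alw nujc tfrum sfhkg gww rol vdmxo
Hunk 4: at line 4 remove [vmmk,wgozw,bsx] add [tvx] -> 12 lines: xdwid zvzt mrmxc vrp tvx alw nujc tfrum sfhkg gww rol vdmxo
Final line count: 12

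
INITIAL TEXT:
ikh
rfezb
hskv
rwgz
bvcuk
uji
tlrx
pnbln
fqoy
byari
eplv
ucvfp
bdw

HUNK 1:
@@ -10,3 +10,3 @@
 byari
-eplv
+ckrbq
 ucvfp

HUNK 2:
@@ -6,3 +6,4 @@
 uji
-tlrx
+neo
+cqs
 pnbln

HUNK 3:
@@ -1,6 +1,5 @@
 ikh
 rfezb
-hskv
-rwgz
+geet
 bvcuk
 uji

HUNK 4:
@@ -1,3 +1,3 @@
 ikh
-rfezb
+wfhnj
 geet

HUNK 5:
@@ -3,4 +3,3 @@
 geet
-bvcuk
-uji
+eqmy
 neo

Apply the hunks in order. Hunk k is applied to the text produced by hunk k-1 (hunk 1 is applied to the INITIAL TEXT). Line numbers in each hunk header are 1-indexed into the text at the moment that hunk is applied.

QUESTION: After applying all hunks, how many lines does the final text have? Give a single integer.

Hunk 1: at line 10 remove [eplv] add [ckrbq] -> 13 lines: ikh rfezb hskv rwgz bvcuk uji tlrx pnbln fqoy byari ckrbq ucvfp bdw
Hunk 2: at line 6 remove [tlrx] add [neo,cqs] -> 14 lines: ikh rfezb hskv rwgz bvcuk uji neo cqs pnbln fqoy byari ckrbq ucvfp bdw
Hunk 3: at line 1 remove [hskv,rwgz] add [geet] -> 13 lines: ikh rfezb geet bvcuk uji neo cqs pnbln fqoy byari ckrbq ucvfp bdw
Hunk 4: at line 1 remove [rfezb] add [wfhnj] -> 13 lines: ikh wfhnj geet bvcuk uji neo cqs pnbln fqoy byari ckrbq ucvfp bdw
Hunk 5: at line 3 remove [bvcuk,uji] add [eqmy] -> 12 lines: ikh wfhnj geet eqmy neo cqs pnbln fqoy byari ckrbq ucvfp bdw
Final line count: 12

Answer: 12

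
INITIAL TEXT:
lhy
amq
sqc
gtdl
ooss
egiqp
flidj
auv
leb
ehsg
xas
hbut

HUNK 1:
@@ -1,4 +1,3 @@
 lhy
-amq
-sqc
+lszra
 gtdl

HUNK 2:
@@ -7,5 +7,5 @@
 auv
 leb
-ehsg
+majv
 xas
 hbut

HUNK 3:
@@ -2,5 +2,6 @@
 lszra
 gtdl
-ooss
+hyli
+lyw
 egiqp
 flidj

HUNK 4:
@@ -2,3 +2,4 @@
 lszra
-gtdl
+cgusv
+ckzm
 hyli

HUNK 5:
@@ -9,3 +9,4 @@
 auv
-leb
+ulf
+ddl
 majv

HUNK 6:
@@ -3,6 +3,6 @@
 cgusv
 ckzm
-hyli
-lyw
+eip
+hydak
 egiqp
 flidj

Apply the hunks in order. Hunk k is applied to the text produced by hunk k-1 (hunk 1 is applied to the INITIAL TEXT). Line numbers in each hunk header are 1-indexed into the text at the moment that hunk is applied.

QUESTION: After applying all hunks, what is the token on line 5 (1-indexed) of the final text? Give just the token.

Hunk 1: at line 1 remove [amq,sqc] add [lszra] -> 11 lines: lhy lszra gtdl ooss egiqp flidj auv leb ehsg xas hbut
Hunk 2: at line 7 remove [ehsg] add [majv] -> 11 lines: lhy lszra gtdl ooss egiqp flidj auv leb majv xas hbut
Hunk 3: at line 2 remove [ooss] add [hyli,lyw] -> 12 lines: lhy lszra gtdl hyli lyw egiqp flidj auv leb majv xas hbut
Hunk 4: at line 2 remove [gtdl] add [cgusv,ckzm] -> 13 lines: lhy lszra cgusv ckzm hyli lyw egiqp flidj auv leb majv xas hbut
Hunk 5: at line 9 remove [leb] add [ulf,ddl] -> 14 lines: lhy lszra cgusv ckzm hyli lyw egiqp flidj auv ulf ddl majv xas hbut
Hunk 6: at line 3 remove [hyli,lyw] add [eip,hydak] -> 14 lines: lhy lszra cgusv ckzm eip hydak egiqp flidj auv ulf ddl majv xas hbut
Final line 5: eip

Answer: eip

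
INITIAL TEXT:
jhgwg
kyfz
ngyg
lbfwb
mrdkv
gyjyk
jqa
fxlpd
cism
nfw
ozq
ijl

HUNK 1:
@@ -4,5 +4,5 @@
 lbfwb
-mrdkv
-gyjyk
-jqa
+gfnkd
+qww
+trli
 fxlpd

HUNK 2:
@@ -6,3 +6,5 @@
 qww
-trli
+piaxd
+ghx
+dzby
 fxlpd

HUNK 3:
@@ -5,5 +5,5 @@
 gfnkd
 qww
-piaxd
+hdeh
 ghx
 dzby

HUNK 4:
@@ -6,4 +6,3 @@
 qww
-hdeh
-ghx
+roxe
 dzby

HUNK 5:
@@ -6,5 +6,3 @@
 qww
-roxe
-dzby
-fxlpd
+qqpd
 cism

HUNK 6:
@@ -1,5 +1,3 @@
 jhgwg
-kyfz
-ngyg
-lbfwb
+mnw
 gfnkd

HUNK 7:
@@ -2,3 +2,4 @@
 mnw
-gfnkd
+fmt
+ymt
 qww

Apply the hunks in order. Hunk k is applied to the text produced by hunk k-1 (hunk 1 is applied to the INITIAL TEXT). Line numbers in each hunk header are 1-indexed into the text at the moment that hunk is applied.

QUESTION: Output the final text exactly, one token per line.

Hunk 1: at line 4 remove [mrdkv,gyjyk,jqa] add [gfnkd,qww,trli] -> 12 lines: jhgwg kyfz ngyg lbfwb gfnkd qww trli fxlpd cism nfw ozq ijl
Hunk 2: at line 6 remove [trli] add [piaxd,ghx,dzby] -> 14 lines: jhgwg kyfz ngyg lbfwb gfnkd qww piaxd ghx dzby fxlpd cism nfw ozq ijl
Hunk 3: at line 5 remove [piaxd] add [hdeh] -> 14 lines: jhgwg kyfz ngyg lbfwb gfnkd qww hdeh ghx dzby fxlpd cism nfw ozq ijl
Hunk 4: at line 6 remove [hdeh,ghx] add [roxe] -> 13 lines: jhgwg kyfz ngyg lbfwb gfnkd qww roxe dzby fxlpd cism nfw ozq ijl
Hunk 5: at line 6 remove [roxe,dzby,fxlpd] add [qqpd] -> 11 lines: jhgwg kyfz ngyg lbfwb gfnkd qww qqpd cism nfw ozq ijl
Hunk 6: at line 1 remove [kyfz,ngyg,lbfwb] add [mnw] -> 9 lines: jhgwg mnw gfnkd qww qqpd cism nfw ozq ijl
Hunk 7: at line 2 remove [gfnkd] add [fmt,ymt] -> 10 lines: jhgwg mnw fmt ymt qww qqpd cism nfw ozq ijl

Answer: jhgwg
mnw
fmt
ymt
qww
qqpd
cism
nfw
ozq
ijl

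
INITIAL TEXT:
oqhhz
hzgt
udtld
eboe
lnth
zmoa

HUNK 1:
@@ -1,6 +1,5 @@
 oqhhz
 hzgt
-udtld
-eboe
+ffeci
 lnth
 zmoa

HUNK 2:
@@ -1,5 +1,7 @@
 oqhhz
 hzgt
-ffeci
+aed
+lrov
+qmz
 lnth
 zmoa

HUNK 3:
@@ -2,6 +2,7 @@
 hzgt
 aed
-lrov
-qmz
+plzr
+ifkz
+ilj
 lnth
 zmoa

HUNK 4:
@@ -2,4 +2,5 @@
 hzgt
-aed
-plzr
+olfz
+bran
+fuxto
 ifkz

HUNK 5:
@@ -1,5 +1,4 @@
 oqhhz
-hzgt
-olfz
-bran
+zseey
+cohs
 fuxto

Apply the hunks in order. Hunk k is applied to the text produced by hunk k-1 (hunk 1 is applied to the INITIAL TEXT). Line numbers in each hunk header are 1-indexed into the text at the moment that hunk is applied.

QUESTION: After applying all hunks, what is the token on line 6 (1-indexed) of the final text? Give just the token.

Hunk 1: at line 1 remove [udtld,eboe] add [ffeci] -> 5 lines: oqhhz hzgt ffeci lnth zmoa
Hunk 2: at line 1 remove [ffeci] add [aed,lrov,qmz] -> 7 lines: oqhhz hzgt aed lrov qmz lnth zmoa
Hunk 3: at line 2 remove [lrov,qmz] add [plzr,ifkz,ilj] -> 8 lines: oqhhz hzgt aed plzr ifkz ilj lnth zmoa
Hunk 4: at line 2 remove [aed,plzr] add [olfz,bran,fuxto] -> 9 lines: oqhhz hzgt olfz bran fuxto ifkz ilj lnth zmoa
Hunk 5: at line 1 remove [hzgt,olfz,bran] add [zseey,cohs] -> 8 lines: oqhhz zseey cohs fuxto ifkz ilj lnth zmoa
Final line 6: ilj

Answer: ilj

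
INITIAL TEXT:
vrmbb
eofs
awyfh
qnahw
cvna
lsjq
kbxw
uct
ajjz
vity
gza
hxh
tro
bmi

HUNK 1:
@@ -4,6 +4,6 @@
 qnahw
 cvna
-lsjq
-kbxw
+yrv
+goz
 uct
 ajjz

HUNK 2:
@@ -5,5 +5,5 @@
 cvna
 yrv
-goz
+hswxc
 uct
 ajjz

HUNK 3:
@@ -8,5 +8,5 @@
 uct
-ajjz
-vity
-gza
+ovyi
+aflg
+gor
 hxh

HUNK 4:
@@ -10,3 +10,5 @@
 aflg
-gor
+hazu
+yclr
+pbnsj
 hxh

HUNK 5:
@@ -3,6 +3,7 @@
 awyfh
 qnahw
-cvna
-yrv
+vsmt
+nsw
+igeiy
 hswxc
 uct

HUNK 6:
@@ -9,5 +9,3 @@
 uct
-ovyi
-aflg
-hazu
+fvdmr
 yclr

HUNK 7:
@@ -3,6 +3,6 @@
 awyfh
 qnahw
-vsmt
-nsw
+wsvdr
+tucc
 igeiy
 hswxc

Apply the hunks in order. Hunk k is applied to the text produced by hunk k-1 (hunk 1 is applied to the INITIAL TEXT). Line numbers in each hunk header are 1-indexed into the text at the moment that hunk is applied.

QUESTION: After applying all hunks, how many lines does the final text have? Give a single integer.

Answer: 15

Derivation:
Hunk 1: at line 4 remove [lsjq,kbxw] add [yrv,goz] -> 14 lines: vrmbb eofs awyfh qnahw cvna yrv goz uct ajjz vity gza hxh tro bmi
Hunk 2: at line 5 remove [goz] add [hswxc] -> 14 lines: vrmbb eofs awyfh qnahw cvna yrv hswxc uct ajjz vity gza hxh tro bmi
Hunk 3: at line 8 remove [ajjz,vity,gza] add [ovyi,aflg,gor] -> 14 lines: vrmbb eofs awyfh qnahw cvna yrv hswxc uct ovyi aflg gor hxh tro bmi
Hunk 4: at line 10 remove [gor] add [hazu,yclr,pbnsj] -> 16 lines: vrmbb eofs awyfh qnahw cvna yrv hswxc uct ovyi aflg hazu yclr pbnsj hxh tro bmi
Hunk 5: at line 3 remove [cvna,yrv] add [vsmt,nsw,igeiy] -> 17 lines: vrmbb eofs awyfh qnahw vsmt nsw igeiy hswxc uct ovyi aflg hazu yclr pbnsj hxh tro bmi
Hunk 6: at line 9 remove [ovyi,aflg,hazu] add [fvdmr] -> 15 lines: vrmbb eofs awyfh qnahw vsmt nsw igeiy hswxc uct fvdmr yclr pbnsj hxh tro bmi
Hunk 7: at line 3 remove [vsmt,nsw] add [wsvdr,tucc] -> 15 lines: vrmbb eofs awyfh qnahw wsvdr tucc igeiy hswxc uct fvdmr yclr pbnsj hxh tro bmi
Final line count: 15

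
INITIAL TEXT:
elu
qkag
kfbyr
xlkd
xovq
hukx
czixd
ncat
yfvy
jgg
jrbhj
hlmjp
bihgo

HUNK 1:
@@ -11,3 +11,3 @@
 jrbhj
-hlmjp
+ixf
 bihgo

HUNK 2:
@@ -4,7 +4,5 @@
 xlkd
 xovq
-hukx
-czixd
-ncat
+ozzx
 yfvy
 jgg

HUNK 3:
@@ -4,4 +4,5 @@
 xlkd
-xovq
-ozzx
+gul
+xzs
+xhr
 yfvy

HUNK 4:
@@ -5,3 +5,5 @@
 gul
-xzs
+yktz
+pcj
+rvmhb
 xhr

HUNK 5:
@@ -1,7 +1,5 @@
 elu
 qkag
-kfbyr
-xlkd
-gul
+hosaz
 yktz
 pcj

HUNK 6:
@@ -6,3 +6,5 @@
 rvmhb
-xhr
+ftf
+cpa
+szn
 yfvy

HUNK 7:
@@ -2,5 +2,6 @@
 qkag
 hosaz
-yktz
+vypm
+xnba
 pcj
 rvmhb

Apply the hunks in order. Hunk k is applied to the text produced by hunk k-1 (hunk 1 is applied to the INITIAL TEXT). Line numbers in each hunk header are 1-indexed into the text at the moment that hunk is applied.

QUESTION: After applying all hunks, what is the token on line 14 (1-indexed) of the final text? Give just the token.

Hunk 1: at line 11 remove [hlmjp] add [ixf] -> 13 lines: elu qkag kfbyr xlkd xovq hukx czixd ncat yfvy jgg jrbhj ixf bihgo
Hunk 2: at line 4 remove [hukx,czixd,ncat] add [ozzx] -> 11 lines: elu qkag kfbyr xlkd xovq ozzx yfvy jgg jrbhj ixf bihgo
Hunk 3: at line 4 remove [xovq,ozzx] add [gul,xzs,xhr] -> 12 lines: elu qkag kfbyr xlkd gul xzs xhr yfvy jgg jrbhj ixf bihgo
Hunk 4: at line 5 remove [xzs] add [yktz,pcj,rvmhb] -> 14 lines: elu qkag kfbyr xlkd gul yktz pcj rvmhb xhr yfvy jgg jrbhj ixf bihgo
Hunk 5: at line 1 remove [kfbyr,xlkd,gul] add [hosaz] -> 12 lines: elu qkag hosaz yktz pcj rvmhb xhr yfvy jgg jrbhj ixf bihgo
Hunk 6: at line 6 remove [xhr] add [ftf,cpa,szn] -> 14 lines: elu qkag hosaz yktz pcj rvmhb ftf cpa szn yfvy jgg jrbhj ixf bihgo
Hunk 7: at line 2 remove [yktz] add [vypm,xnba] -> 15 lines: elu qkag hosaz vypm xnba pcj rvmhb ftf cpa szn yfvy jgg jrbhj ixf bihgo
Final line 14: ixf

Answer: ixf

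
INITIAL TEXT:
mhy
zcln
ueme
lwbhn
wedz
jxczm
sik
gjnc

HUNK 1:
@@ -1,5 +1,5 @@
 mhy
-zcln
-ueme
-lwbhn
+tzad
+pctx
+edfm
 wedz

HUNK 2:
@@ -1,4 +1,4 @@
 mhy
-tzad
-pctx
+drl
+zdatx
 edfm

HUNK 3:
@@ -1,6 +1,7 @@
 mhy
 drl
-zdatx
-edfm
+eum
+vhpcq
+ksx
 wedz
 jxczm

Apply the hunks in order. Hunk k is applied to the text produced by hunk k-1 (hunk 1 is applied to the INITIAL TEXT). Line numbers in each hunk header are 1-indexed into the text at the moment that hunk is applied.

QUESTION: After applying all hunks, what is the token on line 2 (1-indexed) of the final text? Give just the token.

Answer: drl

Derivation:
Hunk 1: at line 1 remove [zcln,ueme,lwbhn] add [tzad,pctx,edfm] -> 8 lines: mhy tzad pctx edfm wedz jxczm sik gjnc
Hunk 2: at line 1 remove [tzad,pctx] add [drl,zdatx] -> 8 lines: mhy drl zdatx edfm wedz jxczm sik gjnc
Hunk 3: at line 1 remove [zdatx,edfm] add [eum,vhpcq,ksx] -> 9 lines: mhy drl eum vhpcq ksx wedz jxczm sik gjnc
Final line 2: drl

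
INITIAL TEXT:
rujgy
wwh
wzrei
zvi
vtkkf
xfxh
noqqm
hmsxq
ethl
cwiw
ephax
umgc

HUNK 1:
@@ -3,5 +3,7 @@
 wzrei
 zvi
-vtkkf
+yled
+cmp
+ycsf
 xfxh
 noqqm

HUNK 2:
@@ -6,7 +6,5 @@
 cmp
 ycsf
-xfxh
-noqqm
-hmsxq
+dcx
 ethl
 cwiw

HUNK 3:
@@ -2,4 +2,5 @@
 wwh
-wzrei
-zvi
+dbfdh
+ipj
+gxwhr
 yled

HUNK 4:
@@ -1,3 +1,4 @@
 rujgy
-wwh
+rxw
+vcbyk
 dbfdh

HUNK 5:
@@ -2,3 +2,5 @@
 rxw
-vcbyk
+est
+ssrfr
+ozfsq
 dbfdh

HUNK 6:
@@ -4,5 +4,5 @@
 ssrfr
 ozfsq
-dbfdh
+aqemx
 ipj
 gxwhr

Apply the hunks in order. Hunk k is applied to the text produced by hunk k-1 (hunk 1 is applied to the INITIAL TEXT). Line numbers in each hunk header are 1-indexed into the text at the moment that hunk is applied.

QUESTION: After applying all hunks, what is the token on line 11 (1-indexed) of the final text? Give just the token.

Answer: ycsf

Derivation:
Hunk 1: at line 3 remove [vtkkf] add [yled,cmp,ycsf] -> 14 lines: rujgy wwh wzrei zvi yled cmp ycsf xfxh noqqm hmsxq ethl cwiw ephax umgc
Hunk 2: at line 6 remove [xfxh,noqqm,hmsxq] add [dcx] -> 12 lines: rujgy wwh wzrei zvi yled cmp ycsf dcx ethl cwiw ephax umgc
Hunk 3: at line 2 remove [wzrei,zvi] add [dbfdh,ipj,gxwhr] -> 13 lines: rujgy wwh dbfdh ipj gxwhr yled cmp ycsf dcx ethl cwiw ephax umgc
Hunk 4: at line 1 remove [wwh] add [rxw,vcbyk] -> 14 lines: rujgy rxw vcbyk dbfdh ipj gxwhr yled cmp ycsf dcx ethl cwiw ephax umgc
Hunk 5: at line 2 remove [vcbyk] add [est,ssrfr,ozfsq] -> 16 lines: rujgy rxw est ssrfr ozfsq dbfdh ipj gxwhr yled cmp ycsf dcx ethl cwiw ephax umgc
Hunk 6: at line 4 remove [dbfdh] add [aqemx] -> 16 lines: rujgy rxw est ssrfr ozfsq aqemx ipj gxwhr yled cmp ycsf dcx ethl cwiw ephax umgc
Final line 11: ycsf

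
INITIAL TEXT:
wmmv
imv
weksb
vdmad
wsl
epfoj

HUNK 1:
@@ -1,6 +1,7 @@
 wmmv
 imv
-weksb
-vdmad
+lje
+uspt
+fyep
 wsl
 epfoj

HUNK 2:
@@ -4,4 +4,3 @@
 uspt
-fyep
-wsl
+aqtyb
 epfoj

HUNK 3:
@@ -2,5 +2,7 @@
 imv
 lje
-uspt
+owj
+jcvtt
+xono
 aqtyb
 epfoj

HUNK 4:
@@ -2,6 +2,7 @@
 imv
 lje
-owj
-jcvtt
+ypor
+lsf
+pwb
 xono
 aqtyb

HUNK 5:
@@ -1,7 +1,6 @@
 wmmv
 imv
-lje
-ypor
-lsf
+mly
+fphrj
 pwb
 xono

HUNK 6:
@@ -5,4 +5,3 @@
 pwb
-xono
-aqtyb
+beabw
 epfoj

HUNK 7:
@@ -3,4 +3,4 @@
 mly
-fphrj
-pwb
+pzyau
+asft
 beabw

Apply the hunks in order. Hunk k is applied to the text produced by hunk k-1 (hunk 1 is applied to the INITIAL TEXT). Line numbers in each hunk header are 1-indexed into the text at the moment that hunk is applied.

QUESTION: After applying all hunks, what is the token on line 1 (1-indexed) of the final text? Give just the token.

Hunk 1: at line 1 remove [weksb,vdmad] add [lje,uspt,fyep] -> 7 lines: wmmv imv lje uspt fyep wsl epfoj
Hunk 2: at line 4 remove [fyep,wsl] add [aqtyb] -> 6 lines: wmmv imv lje uspt aqtyb epfoj
Hunk 3: at line 2 remove [uspt] add [owj,jcvtt,xono] -> 8 lines: wmmv imv lje owj jcvtt xono aqtyb epfoj
Hunk 4: at line 2 remove [owj,jcvtt] add [ypor,lsf,pwb] -> 9 lines: wmmv imv lje ypor lsf pwb xono aqtyb epfoj
Hunk 5: at line 1 remove [lje,ypor,lsf] add [mly,fphrj] -> 8 lines: wmmv imv mly fphrj pwb xono aqtyb epfoj
Hunk 6: at line 5 remove [xono,aqtyb] add [beabw] -> 7 lines: wmmv imv mly fphrj pwb beabw epfoj
Hunk 7: at line 3 remove [fphrj,pwb] add [pzyau,asft] -> 7 lines: wmmv imv mly pzyau asft beabw epfoj
Final line 1: wmmv

Answer: wmmv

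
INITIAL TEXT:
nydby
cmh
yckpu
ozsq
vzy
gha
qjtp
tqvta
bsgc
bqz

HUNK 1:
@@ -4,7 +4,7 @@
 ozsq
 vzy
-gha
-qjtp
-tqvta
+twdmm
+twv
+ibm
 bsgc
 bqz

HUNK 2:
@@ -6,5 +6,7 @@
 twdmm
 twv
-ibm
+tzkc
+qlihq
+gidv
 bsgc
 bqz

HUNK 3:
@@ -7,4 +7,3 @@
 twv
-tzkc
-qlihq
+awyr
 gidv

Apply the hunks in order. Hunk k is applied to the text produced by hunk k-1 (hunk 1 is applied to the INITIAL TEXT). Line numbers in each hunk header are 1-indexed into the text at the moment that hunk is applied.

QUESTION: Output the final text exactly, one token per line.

Hunk 1: at line 4 remove [gha,qjtp,tqvta] add [twdmm,twv,ibm] -> 10 lines: nydby cmh yckpu ozsq vzy twdmm twv ibm bsgc bqz
Hunk 2: at line 6 remove [ibm] add [tzkc,qlihq,gidv] -> 12 lines: nydby cmh yckpu ozsq vzy twdmm twv tzkc qlihq gidv bsgc bqz
Hunk 3: at line 7 remove [tzkc,qlihq] add [awyr] -> 11 lines: nydby cmh yckpu ozsq vzy twdmm twv awyr gidv bsgc bqz

Answer: nydby
cmh
yckpu
ozsq
vzy
twdmm
twv
awyr
gidv
bsgc
bqz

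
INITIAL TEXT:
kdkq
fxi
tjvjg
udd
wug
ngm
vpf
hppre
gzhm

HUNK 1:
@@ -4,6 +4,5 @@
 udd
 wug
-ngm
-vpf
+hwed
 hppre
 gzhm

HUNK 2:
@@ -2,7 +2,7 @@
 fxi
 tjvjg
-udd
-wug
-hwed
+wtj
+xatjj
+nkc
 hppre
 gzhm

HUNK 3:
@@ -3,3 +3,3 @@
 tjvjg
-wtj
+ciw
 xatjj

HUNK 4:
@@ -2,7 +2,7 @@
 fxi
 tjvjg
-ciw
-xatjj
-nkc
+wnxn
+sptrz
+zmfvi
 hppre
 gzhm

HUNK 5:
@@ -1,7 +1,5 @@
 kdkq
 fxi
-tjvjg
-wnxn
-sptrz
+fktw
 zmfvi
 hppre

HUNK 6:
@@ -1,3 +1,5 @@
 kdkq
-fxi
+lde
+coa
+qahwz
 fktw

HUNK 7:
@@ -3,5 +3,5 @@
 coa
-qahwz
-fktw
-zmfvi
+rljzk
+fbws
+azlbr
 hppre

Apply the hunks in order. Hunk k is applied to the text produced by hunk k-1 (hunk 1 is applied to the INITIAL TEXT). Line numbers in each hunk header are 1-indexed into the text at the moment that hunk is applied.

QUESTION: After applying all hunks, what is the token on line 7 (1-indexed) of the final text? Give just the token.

Hunk 1: at line 4 remove [ngm,vpf] add [hwed] -> 8 lines: kdkq fxi tjvjg udd wug hwed hppre gzhm
Hunk 2: at line 2 remove [udd,wug,hwed] add [wtj,xatjj,nkc] -> 8 lines: kdkq fxi tjvjg wtj xatjj nkc hppre gzhm
Hunk 3: at line 3 remove [wtj] add [ciw] -> 8 lines: kdkq fxi tjvjg ciw xatjj nkc hppre gzhm
Hunk 4: at line 2 remove [ciw,xatjj,nkc] add [wnxn,sptrz,zmfvi] -> 8 lines: kdkq fxi tjvjg wnxn sptrz zmfvi hppre gzhm
Hunk 5: at line 1 remove [tjvjg,wnxn,sptrz] add [fktw] -> 6 lines: kdkq fxi fktw zmfvi hppre gzhm
Hunk 6: at line 1 remove [fxi] add [lde,coa,qahwz] -> 8 lines: kdkq lde coa qahwz fktw zmfvi hppre gzhm
Hunk 7: at line 3 remove [qahwz,fktw,zmfvi] add [rljzk,fbws,azlbr] -> 8 lines: kdkq lde coa rljzk fbws azlbr hppre gzhm
Final line 7: hppre

Answer: hppre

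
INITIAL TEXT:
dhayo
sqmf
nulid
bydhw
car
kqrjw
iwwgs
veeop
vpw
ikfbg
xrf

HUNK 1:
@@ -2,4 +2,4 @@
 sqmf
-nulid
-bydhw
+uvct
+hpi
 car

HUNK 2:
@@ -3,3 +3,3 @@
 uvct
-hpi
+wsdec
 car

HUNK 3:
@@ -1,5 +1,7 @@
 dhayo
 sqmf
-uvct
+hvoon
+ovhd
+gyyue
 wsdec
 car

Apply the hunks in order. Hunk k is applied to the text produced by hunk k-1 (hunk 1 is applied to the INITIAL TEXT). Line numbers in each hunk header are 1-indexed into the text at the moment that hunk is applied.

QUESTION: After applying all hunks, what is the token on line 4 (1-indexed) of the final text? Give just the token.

Hunk 1: at line 2 remove [nulid,bydhw] add [uvct,hpi] -> 11 lines: dhayo sqmf uvct hpi car kqrjw iwwgs veeop vpw ikfbg xrf
Hunk 2: at line 3 remove [hpi] add [wsdec] -> 11 lines: dhayo sqmf uvct wsdec car kqrjw iwwgs veeop vpw ikfbg xrf
Hunk 3: at line 1 remove [uvct] add [hvoon,ovhd,gyyue] -> 13 lines: dhayo sqmf hvoon ovhd gyyue wsdec car kqrjw iwwgs veeop vpw ikfbg xrf
Final line 4: ovhd

Answer: ovhd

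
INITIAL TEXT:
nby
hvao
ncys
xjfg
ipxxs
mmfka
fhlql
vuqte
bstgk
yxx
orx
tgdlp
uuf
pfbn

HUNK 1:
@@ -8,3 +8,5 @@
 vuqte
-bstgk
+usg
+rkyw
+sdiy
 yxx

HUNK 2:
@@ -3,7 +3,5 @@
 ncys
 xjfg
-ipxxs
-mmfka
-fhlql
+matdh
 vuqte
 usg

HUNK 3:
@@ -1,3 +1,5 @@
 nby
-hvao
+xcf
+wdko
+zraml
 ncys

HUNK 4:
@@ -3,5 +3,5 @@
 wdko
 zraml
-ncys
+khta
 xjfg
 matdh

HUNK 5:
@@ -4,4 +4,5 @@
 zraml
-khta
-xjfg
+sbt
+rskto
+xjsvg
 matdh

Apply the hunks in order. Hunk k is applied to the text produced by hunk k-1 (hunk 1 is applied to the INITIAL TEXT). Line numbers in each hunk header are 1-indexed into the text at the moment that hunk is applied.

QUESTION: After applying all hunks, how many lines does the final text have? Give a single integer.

Answer: 17

Derivation:
Hunk 1: at line 8 remove [bstgk] add [usg,rkyw,sdiy] -> 16 lines: nby hvao ncys xjfg ipxxs mmfka fhlql vuqte usg rkyw sdiy yxx orx tgdlp uuf pfbn
Hunk 2: at line 3 remove [ipxxs,mmfka,fhlql] add [matdh] -> 14 lines: nby hvao ncys xjfg matdh vuqte usg rkyw sdiy yxx orx tgdlp uuf pfbn
Hunk 3: at line 1 remove [hvao] add [xcf,wdko,zraml] -> 16 lines: nby xcf wdko zraml ncys xjfg matdh vuqte usg rkyw sdiy yxx orx tgdlp uuf pfbn
Hunk 4: at line 3 remove [ncys] add [khta] -> 16 lines: nby xcf wdko zraml khta xjfg matdh vuqte usg rkyw sdiy yxx orx tgdlp uuf pfbn
Hunk 5: at line 4 remove [khta,xjfg] add [sbt,rskto,xjsvg] -> 17 lines: nby xcf wdko zraml sbt rskto xjsvg matdh vuqte usg rkyw sdiy yxx orx tgdlp uuf pfbn
Final line count: 17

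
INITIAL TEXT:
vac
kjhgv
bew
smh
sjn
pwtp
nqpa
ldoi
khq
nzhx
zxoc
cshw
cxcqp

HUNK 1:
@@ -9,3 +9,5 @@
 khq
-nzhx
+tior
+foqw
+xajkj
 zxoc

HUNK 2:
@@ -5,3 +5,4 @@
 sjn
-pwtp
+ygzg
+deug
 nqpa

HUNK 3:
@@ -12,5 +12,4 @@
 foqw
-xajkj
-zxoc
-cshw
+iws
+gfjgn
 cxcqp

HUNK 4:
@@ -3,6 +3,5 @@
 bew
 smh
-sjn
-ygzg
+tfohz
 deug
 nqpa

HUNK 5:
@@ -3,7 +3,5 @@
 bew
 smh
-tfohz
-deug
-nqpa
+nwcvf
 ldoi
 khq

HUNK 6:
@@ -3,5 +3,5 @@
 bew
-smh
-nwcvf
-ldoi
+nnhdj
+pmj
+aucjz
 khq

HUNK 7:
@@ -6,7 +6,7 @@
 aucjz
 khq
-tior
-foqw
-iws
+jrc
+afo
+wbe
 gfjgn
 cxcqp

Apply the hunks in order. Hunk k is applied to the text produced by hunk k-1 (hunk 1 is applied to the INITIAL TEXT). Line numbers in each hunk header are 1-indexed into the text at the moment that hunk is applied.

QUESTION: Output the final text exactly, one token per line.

Answer: vac
kjhgv
bew
nnhdj
pmj
aucjz
khq
jrc
afo
wbe
gfjgn
cxcqp

Derivation:
Hunk 1: at line 9 remove [nzhx] add [tior,foqw,xajkj] -> 15 lines: vac kjhgv bew smh sjn pwtp nqpa ldoi khq tior foqw xajkj zxoc cshw cxcqp
Hunk 2: at line 5 remove [pwtp] add [ygzg,deug] -> 16 lines: vac kjhgv bew smh sjn ygzg deug nqpa ldoi khq tior foqw xajkj zxoc cshw cxcqp
Hunk 3: at line 12 remove [xajkj,zxoc,cshw] add [iws,gfjgn] -> 15 lines: vac kjhgv bew smh sjn ygzg deug nqpa ldoi khq tior foqw iws gfjgn cxcqp
Hunk 4: at line 3 remove [sjn,ygzg] add [tfohz] -> 14 lines: vac kjhgv bew smh tfohz deug nqpa ldoi khq tior foqw iws gfjgn cxcqp
Hunk 5: at line 3 remove [tfohz,deug,nqpa] add [nwcvf] -> 12 lines: vac kjhgv bew smh nwcvf ldoi khq tior foqw iws gfjgn cxcqp
Hunk 6: at line 3 remove [smh,nwcvf,ldoi] add [nnhdj,pmj,aucjz] -> 12 lines: vac kjhgv bew nnhdj pmj aucjz khq tior foqw iws gfjgn cxcqp
Hunk 7: at line 6 remove [tior,foqw,iws] add [jrc,afo,wbe] -> 12 lines: vac kjhgv bew nnhdj pmj aucjz khq jrc afo wbe gfjgn cxcqp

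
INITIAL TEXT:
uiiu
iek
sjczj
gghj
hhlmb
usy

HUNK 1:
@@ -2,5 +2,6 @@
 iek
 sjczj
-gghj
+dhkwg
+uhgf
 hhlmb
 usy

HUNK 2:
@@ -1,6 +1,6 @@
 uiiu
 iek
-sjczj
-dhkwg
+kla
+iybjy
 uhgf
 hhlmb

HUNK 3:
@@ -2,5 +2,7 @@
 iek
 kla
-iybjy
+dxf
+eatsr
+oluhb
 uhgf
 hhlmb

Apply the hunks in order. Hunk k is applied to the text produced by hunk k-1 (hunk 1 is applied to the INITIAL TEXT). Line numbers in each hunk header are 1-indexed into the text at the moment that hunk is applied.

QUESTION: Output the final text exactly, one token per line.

Answer: uiiu
iek
kla
dxf
eatsr
oluhb
uhgf
hhlmb
usy

Derivation:
Hunk 1: at line 2 remove [gghj] add [dhkwg,uhgf] -> 7 lines: uiiu iek sjczj dhkwg uhgf hhlmb usy
Hunk 2: at line 1 remove [sjczj,dhkwg] add [kla,iybjy] -> 7 lines: uiiu iek kla iybjy uhgf hhlmb usy
Hunk 3: at line 2 remove [iybjy] add [dxf,eatsr,oluhb] -> 9 lines: uiiu iek kla dxf eatsr oluhb uhgf hhlmb usy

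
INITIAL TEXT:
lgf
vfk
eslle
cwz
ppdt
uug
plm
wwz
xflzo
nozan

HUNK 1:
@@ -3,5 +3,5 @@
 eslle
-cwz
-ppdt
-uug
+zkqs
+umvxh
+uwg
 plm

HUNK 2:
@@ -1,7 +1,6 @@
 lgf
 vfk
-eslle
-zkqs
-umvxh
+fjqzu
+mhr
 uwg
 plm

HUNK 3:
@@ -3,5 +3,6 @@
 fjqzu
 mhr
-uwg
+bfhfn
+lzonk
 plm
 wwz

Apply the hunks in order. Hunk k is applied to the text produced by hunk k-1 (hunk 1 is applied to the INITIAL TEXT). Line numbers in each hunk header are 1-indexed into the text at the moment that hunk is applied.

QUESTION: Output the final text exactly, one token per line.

Hunk 1: at line 3 remove [cwz,ppdt,uug] add [zkqs,umvxh,uwg] -> 10 lines: lgf vfk eslle zkqs umvxh uwg plm wwz xflzo nozan
Hunk 2: at line 1 remove [eslle,zkqs,umvxh] add [fjqzu,mhr] -> 9 lines: lgf vfk fjqzu mhr uwg plm wwz xflzo nozan
Hunk 3: at line 3 remove [uwg] add [bfhfn,lzonk] -> 10 lines: lgf vfk fjqzu mhr bfhfn lzonk plm wwz xflzo nozan

Answer: lgf
vfk
fjqzu
mhr
bfhfn
lzonk
plm
wwz
xflzo
nozan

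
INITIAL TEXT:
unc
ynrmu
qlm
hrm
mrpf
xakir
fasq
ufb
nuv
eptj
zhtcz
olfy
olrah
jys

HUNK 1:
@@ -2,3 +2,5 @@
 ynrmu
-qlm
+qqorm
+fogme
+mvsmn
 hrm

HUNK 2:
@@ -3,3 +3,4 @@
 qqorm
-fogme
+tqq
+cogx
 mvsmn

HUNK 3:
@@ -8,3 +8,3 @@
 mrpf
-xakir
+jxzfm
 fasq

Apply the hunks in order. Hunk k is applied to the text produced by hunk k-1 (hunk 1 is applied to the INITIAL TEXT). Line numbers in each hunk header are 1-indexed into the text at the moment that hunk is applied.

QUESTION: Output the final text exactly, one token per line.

Hunk 1: at line 2 remove [qlm] add [qqorm,fogme,mvsmn] -> 16 lines: unc ynrmu qqorm fogme mvsmn hrm mrpf xakir fasq ufb nuv eptj zhtcz olfy olrah jys
Hunk 2: at line 3 remove [fogme] add [tqq,cogx] -> 17 lines: unc ynrmu qqorm tqq cogx mvsmn hrm mrpf xakir fasq ufb nuv eptj zhtcz olfy olrah jys
Hunk 3: at line 8 remove [xakir] add [jxzfm] -> 17 lines: unc ynrmu qqorm tqq cogx mvsmn hrm mrpf jxzfm fasq ufb nuv eptj zhtcz olfy olrah jys

Answer: unc
ynrmu
qqorm
tqq
cogx
mvsmn
hrm
mrpf
jxzfm
fasq
ufb
nuv
eptj
zhtcz
olfy
olrah
jys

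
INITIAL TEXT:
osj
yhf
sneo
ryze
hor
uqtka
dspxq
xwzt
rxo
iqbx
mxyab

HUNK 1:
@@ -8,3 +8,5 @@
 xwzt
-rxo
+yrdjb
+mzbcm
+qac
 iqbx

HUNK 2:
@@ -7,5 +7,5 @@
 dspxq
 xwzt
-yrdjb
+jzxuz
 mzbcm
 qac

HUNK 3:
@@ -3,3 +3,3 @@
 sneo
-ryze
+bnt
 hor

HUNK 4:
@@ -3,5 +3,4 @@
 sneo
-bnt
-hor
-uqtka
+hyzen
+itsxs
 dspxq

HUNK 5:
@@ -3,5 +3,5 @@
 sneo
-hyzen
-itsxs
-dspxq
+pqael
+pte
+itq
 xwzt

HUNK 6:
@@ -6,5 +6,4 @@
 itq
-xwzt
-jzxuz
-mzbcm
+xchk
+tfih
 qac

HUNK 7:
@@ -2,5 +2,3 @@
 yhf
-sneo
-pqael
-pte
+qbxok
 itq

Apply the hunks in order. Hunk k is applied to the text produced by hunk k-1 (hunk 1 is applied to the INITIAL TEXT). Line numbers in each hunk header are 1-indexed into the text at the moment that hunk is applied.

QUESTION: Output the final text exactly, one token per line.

Hunk 1: at line 8 remove [rxo] add [yrdjb,mzbcm,qac] -> 13 lines: osj yhf sneo ryze hor uqtka dspxq xwzt yrdjb mzbcm qac iqbx mxyab
Hunk 2: at line 7 remove [yrdjb] add [jzxuz] -> 13 lines: osj yhf sneo ryze hor uqtka dspxq xwzt jzxuz mzbcm qac iqbx mxyab
Hunk 3: at line 3 remove [ryze] add [bnt] -> 13 lines: osj yhf sneo bnt hor uqtka dspxq xwzt jzxuz mzbcm qac iqbx mxyab
Hunk 4: at line 3 remove [bnt,hor,uqtka] add [hyzen,itsxs] -> 12 lines: osj yhf sneo hyzen itsxs dspxq xwzt jzxuz mzbcm qac iqbx mxyab
Hunk 5: at line 3 remove [hyzen,itsxs,dspxq] add [pqael,pte,itq] -> 12 lines: osj yhf sneo pqael pte itq xwzt jzxuz mzbcm qac iqbx mxyab
Hunk 6: at line 6 remove [xwzt,jzxuz,mzbcm] add [xchk,tfih] -> 11 lines: osj yhf sneo pqael pte itq xchk tfih qac iqbx mxyab
Hunk 7: at line 2 remove [sneo,pqael,pte] add [qbxok] -> 9 lines: osj yhf qbxok itq xchk tfih qac iqbx mxyab

Answer: osj
yhf
qbxok
itq
xchk
tfih
qac
iqbx
mxyab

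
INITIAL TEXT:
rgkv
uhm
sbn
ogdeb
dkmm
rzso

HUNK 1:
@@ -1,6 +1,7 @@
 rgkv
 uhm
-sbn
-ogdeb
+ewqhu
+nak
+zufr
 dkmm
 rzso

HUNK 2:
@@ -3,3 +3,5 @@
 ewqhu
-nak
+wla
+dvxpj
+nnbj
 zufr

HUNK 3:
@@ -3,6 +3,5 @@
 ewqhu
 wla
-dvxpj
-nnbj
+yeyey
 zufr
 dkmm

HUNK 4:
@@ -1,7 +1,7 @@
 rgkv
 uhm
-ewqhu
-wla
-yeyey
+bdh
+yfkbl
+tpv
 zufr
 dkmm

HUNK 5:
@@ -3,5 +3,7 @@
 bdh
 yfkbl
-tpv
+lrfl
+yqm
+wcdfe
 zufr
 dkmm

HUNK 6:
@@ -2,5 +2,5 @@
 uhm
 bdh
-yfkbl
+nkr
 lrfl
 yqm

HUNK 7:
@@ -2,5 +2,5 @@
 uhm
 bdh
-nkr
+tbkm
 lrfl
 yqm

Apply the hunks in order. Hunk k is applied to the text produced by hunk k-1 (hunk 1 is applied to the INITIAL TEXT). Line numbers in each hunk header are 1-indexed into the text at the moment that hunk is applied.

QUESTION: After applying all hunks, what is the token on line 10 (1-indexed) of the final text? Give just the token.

Hunk 1: at line 1 remove [sbn,ogdeb] add [ewqhu,nak,zufr] -> 7 lines: rgkv uhm ewqhu nak zufr dkmm rzso
Hunk 2: at line 3 remove [nak] add [wla,dvxpj,nnbj] -> 9 lines: rgkv uhm ewqhu wla dvxpj nnbj zufr dkmm rzso
Hunk 3: at line 3 remove [dvxpj,nnbj] add [yeyey] -> 8 lines: rgkv uhm ewqhu wla yeyey zufr dkmm rzso
Hunk 4: at line 1 remove [ewqhu,wla,yeyey] add [bdh,yfkbl,tpv] -> 8 lines: rgkv uhm bdh yfkbl tpv zufr dkmm rzso
Hunk 5: at line 3 remove [tpv] add [lrfl,yqm,wcdfe] -> 10 lines: rgkv uhm bdh yfkbl lrfl yqm wcdfe zufr dkmm rzso
Hunk 6: at line 2 remove [yfkbl] add [nkr] -> 10 lines: rgkv uhm bdh nkr lrfl yqm wcdfe zufr dkmm rzso
Hunk 7: at line 2 remove [nkr] add [tbkm] -> 10 lines: rgkv uhm bdh tbkm lrfl yqm wcdfe zufr dkmm rzso
Final line 10: rzso

Answer: rzso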